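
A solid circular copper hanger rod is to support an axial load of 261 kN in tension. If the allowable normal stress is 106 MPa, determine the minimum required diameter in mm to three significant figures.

56.0 mm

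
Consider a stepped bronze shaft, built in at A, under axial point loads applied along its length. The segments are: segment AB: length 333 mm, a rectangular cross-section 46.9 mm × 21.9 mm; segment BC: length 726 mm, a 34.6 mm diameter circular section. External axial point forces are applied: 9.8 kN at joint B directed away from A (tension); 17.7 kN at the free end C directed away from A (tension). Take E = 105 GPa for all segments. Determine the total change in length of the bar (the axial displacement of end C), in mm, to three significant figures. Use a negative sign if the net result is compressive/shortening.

0.215 mm

Internal axial forces (sectioning from the free end, tension +): N_BC = 17.7 kN, N_AB = 27.5 kN.
A_AB = 1027 mm².
A_BC = 940.2 mm².
δ_AB = 27500·333/(1027·105000) = 0.08491 mm
δ_BC = 17700·726/(940.2·105000) = 0.1302 mm
δ = Σδ_i = 0.2151 mm.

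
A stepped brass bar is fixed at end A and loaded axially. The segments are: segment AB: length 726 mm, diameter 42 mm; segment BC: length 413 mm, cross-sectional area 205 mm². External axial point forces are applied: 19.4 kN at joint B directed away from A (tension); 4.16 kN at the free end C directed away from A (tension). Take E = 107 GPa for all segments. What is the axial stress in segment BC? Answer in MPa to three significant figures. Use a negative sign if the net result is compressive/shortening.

20.3 MPa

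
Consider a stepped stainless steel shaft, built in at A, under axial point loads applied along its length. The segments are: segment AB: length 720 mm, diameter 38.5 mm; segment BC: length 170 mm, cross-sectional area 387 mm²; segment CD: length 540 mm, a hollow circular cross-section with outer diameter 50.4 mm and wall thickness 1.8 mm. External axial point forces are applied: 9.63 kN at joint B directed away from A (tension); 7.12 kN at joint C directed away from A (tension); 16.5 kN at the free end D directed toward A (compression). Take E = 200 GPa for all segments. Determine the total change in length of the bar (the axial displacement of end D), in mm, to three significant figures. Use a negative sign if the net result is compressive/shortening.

-0.182 mm

Internal axial forces (sectioning from the free end, tension +): N_CD = -16.5 kN, N_BC = -9.38 kN, N_AB = 0.25 kN.
A_AB = 1164 mm².
A_CD = 274.8 mm².
δ_AB = 250·720/(1164·200000) = 0.0007731 mm
δ_BC = -9380·170/(387·200000) = -0.0206 mm
δ_CD = -16500·540/(274.8·200000) = -0.1621 mm
δ = Σδ_i = -0.1819 mm.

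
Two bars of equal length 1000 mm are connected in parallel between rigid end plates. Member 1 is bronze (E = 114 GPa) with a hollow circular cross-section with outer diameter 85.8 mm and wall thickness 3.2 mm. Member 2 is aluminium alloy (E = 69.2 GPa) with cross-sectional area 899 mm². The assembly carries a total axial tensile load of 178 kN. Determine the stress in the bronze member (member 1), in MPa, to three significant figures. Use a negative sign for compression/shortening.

A_1 = 830.4 mm².
Equal strain + equilibrium ⇒ each member carries load in proportion to AE: A₁E₁ = 94660000 N, A₂E₂ = 62210000 N, ΣAE = 156900000 N.
σ₁ = P·E₁/ΣAE = 178000·114000/156900000 = 129.4 MPa.

129 MPa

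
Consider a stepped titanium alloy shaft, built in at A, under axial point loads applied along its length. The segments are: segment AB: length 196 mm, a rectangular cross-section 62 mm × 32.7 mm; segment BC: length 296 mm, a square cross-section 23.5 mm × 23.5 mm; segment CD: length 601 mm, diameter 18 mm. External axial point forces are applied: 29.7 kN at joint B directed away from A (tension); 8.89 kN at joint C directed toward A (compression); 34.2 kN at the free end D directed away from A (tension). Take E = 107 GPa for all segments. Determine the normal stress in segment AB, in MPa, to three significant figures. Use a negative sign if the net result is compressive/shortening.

Internal axial forces (sectioning from the free end, tension +): N_CD = 34.2 kN, N_BC = 25.31 kN, N_AB = 55.01 kN.
A_AB = 2027 mm².
σ_AB = N_AB/A_AB = 55010/2027 = 27.13 MPa.

27.1 MPa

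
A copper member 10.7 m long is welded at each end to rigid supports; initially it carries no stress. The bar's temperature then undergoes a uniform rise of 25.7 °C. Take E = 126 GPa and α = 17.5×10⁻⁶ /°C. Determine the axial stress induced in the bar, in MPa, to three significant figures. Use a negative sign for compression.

-56.7 MPa

Free thermal expansion αLΔT = 17.5e-6 · 10700 · 25.7 = 4.812 mm.
The walls impose strain ε = −(4.812)/10700 = -4.4975e-04; σ = Eε = 126000 · -4.4975e-04 = -56.67 MPa.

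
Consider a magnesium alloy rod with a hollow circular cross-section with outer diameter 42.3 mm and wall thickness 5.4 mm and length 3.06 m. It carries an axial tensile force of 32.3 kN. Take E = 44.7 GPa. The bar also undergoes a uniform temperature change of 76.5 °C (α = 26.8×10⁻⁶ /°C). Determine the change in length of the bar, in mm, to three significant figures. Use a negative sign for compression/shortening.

9.81 mm

A = 626 mm².
δ_mech = NL/(AE) = 32300·3060/(626·44700) = 3.532 mm.
δ_thermal = αLΔT = 26.8e-6·3060·76.5 = 6.274 mm.
δ = δ_mech + δ_thermal = 9.806 mm.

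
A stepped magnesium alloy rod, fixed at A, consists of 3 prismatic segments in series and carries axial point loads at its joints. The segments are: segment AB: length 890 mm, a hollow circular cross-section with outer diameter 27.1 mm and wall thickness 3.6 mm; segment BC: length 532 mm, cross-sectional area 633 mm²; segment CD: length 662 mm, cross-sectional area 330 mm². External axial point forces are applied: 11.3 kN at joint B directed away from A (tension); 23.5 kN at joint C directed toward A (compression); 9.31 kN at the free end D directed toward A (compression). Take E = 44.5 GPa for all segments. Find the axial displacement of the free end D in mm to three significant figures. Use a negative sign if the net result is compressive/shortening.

Internal axial forces (sectioning from the free end, tension +): N_CD = -9.31 kN, N_BC = -32.81 kN, N_AB = -21.51 kN.
A_AB = 265.8 mm².
δ_AB = -21510·890/(265.8·44500) = -1.619 mm
δ_BC = -32810·532/(633·44500) = -0.6197 mm
δ_CD = -9310·662/(330·44500) = -0.4197 mm
δ = Σδ_i = -2.658 mm.

-2.66 mm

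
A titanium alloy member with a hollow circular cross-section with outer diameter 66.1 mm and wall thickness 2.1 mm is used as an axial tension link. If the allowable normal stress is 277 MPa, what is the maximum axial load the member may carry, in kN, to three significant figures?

117 kN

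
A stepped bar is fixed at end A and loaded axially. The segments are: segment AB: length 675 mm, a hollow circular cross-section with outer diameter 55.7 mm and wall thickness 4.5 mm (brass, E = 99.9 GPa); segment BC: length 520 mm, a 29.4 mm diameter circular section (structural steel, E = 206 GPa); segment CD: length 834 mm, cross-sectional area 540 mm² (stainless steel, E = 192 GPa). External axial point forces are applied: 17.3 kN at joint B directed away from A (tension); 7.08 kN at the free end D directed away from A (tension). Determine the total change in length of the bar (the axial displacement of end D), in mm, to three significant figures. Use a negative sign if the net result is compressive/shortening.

Internal axial forces (sectioning from the free end, tension +): N_CD = 7.08 kN, N_BC = 7.08 kN, N_AB = 24.38 kN.
A_AB = 723.8 mm².
A_BC = 678.9 mm².
δ_AB = 24380·675/(723.8·99900) = 0.2276 mm
δ_BC = 7080·520/(678.9·206000) = 0.02633 mm
δ_CD = 7080·834/(540·192000) = 0.05695 mm
δ = Σδ_i = 0.3109 mm.

0.311 mm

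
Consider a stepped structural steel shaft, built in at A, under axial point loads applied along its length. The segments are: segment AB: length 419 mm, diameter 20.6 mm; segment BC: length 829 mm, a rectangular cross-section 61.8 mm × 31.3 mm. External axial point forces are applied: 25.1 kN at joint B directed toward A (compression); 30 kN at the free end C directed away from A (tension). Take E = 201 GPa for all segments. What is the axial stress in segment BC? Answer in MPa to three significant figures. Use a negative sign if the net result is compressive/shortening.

15.5 MPa

Internal axial forces (sectioning from the free end, tension +): N_BC = 30 kN, N_AB = 4.9 kN.
A_BC = 1934 mm².
σ_BC = N_BC/A_BC = 30000/1934 = 15.51 MPa.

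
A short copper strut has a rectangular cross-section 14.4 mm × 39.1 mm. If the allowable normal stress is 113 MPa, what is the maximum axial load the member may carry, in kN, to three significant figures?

63.6 kN

A = 563 mm².
P_max = σ_allow · A = 113 · 563 = 63620 N = 63.62 kN.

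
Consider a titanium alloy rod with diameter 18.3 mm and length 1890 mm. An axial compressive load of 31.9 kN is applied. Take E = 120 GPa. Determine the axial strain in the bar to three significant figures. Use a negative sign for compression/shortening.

-0.00101

A = 263 mm².
σ = N/A = -121.3 MPa; ε = σ/E = -121.3/120000 = -1.011e-03.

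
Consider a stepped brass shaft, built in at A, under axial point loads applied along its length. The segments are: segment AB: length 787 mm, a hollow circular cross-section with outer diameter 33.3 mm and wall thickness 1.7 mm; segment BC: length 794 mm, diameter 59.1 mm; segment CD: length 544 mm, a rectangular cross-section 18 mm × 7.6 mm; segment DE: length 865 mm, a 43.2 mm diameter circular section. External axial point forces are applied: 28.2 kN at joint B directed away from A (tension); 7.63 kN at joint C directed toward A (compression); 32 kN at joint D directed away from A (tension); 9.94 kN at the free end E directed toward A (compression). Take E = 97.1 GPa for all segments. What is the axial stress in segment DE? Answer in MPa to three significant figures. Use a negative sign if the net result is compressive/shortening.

-6.78 MPa

Internal axial forces (sectioning from the free end, tension +): N_DE = -9.94 kN, N_CD = 22.06 kN, N_BC = 14.43 kN, N_AB = 42.63 kN.
A_DE = 1466 mm².
σ_DE = N_DE/A_DE = -9940/1466 = -6.782 MPa.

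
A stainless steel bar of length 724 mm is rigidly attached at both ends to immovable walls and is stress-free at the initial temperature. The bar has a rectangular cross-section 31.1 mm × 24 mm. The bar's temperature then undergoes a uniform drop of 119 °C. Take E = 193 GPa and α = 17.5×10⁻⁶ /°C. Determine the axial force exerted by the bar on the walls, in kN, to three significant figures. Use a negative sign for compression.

Free thermal expansion αLΔT = 17.5e-6 · 724 · -119 = -1.508 mm.
The walls impose strain ε = −(-1.508)/724 = 2.0825e-03; σ = Eε = 193000 · 2.0825e-03 = 401.9 MPa.
Wall reaction R = σ·A = 401.9·746.4 = 300000 N = 300 kN.

300 kN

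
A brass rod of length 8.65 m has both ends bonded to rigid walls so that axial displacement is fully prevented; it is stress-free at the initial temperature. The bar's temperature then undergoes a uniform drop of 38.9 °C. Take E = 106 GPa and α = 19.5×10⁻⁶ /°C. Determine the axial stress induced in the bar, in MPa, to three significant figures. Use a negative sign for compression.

80.4 MPa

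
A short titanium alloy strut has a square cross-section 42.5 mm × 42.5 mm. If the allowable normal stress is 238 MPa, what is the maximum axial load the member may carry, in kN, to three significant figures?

A = 1806 mm².
P_max = σ_allow · A = 238 · 1806 = 429900 N = 429.9 kN.

430 kN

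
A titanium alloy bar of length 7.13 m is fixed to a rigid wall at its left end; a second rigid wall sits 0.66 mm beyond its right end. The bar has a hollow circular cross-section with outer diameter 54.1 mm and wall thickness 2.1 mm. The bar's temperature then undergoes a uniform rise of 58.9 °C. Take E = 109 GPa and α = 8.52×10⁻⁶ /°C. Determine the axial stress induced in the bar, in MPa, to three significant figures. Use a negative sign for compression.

Free thermal expansion αLΔT = 8.52e-6 · 7130 · 58.9 = 3.578 mm.
The walls engage after the gap closes; constrained expansion = 3.578 − 0.66 = 2.918 mm.
The walls impose strain ε = −(2.918)/7130 = -4.0926e-04; σ = Eε = 109000 · -4.0926e-04 = -44.61 MPa.

-44.6 MPa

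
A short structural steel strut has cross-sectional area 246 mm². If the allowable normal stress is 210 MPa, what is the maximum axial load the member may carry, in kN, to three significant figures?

51.7 kN

P_max = σ_allow · A = 210 · 246 = 51660 N = 51.66 kN.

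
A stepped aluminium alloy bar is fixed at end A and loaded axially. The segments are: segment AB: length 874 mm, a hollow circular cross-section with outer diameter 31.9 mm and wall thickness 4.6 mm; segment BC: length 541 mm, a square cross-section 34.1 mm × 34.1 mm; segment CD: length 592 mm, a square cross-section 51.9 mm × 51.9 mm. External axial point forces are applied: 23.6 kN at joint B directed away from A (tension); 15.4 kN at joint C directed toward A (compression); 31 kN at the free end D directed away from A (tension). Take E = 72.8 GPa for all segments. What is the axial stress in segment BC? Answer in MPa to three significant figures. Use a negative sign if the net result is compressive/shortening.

13.4 MPa

Internal axial forces (sectioning from the free end, tension +): N_CD = 31 kN, N_BC = 15.6 kN, N_AB = 39.2 kN.
A_BC = 1163 mm².
σ_BC = N_BC/A_BC = 15600/1163 = 13.42 MPa.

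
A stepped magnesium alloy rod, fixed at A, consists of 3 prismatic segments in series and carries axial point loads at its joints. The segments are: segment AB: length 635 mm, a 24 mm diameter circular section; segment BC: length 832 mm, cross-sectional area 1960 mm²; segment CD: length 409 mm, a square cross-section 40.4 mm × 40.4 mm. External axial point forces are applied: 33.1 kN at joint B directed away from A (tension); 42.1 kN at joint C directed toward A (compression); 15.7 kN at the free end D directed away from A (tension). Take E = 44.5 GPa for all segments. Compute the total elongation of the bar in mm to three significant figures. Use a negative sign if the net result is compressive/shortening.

0.0479 mm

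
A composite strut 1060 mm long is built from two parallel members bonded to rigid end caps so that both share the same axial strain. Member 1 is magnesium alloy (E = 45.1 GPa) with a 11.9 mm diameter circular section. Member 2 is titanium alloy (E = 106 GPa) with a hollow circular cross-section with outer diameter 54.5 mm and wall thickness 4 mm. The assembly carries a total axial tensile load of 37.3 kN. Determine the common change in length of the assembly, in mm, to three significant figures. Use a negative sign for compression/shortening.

0.547 mm

A_1 = 111.2 mm².
A_2 = 634.6 mm².
Equal strain + equilibrium ⇒ each member carries load in proportion to AE: A₁E₁ = 5016000 N, A₂E₂ = 67270000 N, ΣAE = 72280000 N.
δ = PL/ΣAE = 37300·1060/72280000 = 0.547 mm.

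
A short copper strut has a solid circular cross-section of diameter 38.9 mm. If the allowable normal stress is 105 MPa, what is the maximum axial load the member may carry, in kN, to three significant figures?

125 kN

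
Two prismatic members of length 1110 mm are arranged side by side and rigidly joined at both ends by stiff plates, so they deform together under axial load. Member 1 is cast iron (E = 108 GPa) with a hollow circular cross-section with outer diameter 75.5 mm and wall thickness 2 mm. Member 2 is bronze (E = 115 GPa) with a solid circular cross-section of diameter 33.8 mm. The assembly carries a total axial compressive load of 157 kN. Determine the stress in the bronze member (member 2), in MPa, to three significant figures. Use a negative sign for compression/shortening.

A_1 = 461.8 mm².
A_2 = 897.3 mm².
Equal strain + equilibrium ⇒ each member carries load in proportion to AE: A₁E₁ = 49880000 N, A₂E₂ = 103200000 N, ΣAE = 153100000 N.
σ₂ = P·E₂/ΣAE = -157000·115000/153100000 = -118 MPa.

-118 MPa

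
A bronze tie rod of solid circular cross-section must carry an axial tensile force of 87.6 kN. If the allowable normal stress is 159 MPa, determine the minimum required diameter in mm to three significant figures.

26.5 mm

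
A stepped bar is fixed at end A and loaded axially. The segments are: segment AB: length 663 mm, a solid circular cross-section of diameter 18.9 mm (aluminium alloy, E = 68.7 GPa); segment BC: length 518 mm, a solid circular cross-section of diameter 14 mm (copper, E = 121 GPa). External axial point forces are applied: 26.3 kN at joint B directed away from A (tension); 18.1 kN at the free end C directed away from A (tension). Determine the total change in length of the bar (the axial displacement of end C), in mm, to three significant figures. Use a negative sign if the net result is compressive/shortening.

Internal axial forces (sectioning from the free end, tension +): N_BC = 18.1 kN, N_AB = 44.4 kN.
A_AB = 280.6 mm².
A_BC = 153.9 mm².
δ_AB = 44400·663/(280.6·68700) = 1.527 mm
δ_BC = 18100·518/(153.9·121000) = 0.5034 mm
δ = Σδ_i = 2.031 mm.

2.03 mm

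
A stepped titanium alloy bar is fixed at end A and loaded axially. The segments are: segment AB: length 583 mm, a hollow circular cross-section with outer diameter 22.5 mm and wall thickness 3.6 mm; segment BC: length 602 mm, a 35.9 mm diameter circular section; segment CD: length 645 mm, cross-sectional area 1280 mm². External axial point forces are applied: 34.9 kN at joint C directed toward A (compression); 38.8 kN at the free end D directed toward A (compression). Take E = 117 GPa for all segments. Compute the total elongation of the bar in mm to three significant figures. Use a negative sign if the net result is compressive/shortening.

-2.26 mm

Internal axial forces (sectioning from the free end, tension +): N_CD = -38.8 kN, N_BC = -73.7 kN, N_AB = -73.7 kN.
A_AB = 213.8 mm².
A_BC = 1012 mm².
δ_AB = -73700·583/(213.8·117000) = -1.718 mm
δ_BC = -73700·602/(1012·117000) = -0.3746 mm
δ_CD = -38800·645/(1280·117000) = -0.1671 mm
δ = Σδ_i = -2.26 mm.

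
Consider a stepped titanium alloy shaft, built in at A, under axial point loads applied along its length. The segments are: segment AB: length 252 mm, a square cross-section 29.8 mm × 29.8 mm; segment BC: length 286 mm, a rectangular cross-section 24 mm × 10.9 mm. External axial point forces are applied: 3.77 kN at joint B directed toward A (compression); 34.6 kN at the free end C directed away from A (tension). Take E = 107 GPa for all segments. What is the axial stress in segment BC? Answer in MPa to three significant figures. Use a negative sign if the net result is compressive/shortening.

Internal axial forces (sectioning from the free end, tension +): N_BC = 34.6 kN, N_AB = 30.83 kN.
A_BC = 261.6 mm².
σ_BC = N_BC/A_BC = 34600/261.6 = 132.3 MPa.

132 MPa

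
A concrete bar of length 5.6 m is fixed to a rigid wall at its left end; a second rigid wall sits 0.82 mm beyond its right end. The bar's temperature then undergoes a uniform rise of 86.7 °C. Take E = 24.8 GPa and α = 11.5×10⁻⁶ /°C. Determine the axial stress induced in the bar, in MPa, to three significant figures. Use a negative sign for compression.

-21.1 MPa

Free thermal expansion αLΔT = 11.5e-6 · 5600 · 86.7 = 5.583 mm.
The walls engage after the gap closes; constrained expansion = 5.583 − 0.82 = 4.763 mm.
The walls impose strain ε = −(4.763)/5600 = -8.5062e-04; σ = Eε = 24800 · -8.5062e-04 = -21.1 MPa.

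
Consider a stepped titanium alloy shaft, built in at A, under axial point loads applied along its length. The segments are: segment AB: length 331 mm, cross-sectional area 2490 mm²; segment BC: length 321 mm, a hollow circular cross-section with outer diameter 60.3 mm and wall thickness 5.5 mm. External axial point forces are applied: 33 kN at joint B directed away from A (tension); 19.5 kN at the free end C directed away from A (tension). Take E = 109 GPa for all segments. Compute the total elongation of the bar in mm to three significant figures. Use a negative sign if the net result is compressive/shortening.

0.125 mm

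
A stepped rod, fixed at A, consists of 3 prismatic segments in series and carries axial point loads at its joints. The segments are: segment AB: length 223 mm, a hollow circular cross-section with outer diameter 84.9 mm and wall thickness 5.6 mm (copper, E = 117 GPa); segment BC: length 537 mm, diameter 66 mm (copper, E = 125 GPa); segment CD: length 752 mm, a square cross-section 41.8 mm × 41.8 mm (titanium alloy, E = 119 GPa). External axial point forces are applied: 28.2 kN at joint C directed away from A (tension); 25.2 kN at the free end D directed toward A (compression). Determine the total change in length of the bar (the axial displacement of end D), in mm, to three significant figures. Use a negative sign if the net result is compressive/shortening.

Internal axial forces (sectioning from the free end, tension +): N_CD = -25.2 kN, N_BC = 3 kN, N_AB = 3 kN.
A_AB = 1395 mm².
A_BC = 3421 mm².
A_CD = 1747 mm².
δ_AB = 3000·223/(1395·117000) = 0.004099 mm
δ_BC = 3000·537/(3421·125000) = 0.003767 mm
δ_CD = -25200·752/(1747·119000) = -0.09114 mm
δ = Σδ_i = -0.08328 mm.

-0.0833 mm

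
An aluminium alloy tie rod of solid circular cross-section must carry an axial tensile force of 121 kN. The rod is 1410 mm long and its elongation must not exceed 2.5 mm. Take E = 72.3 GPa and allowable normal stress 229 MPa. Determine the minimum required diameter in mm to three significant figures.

Required area A ≥ P/σ_allow = 121000/229 = 528.4 mm².
For a solid circular section, d ≥ √(4A/π) = 25.94 mm.
Elongation limit: A ≥ PL/(Eδ_allow) = 121000·1410/(72300·2.5) = 943.9 mm² ⇒ d ≥ 34.67 mm.
The elongation limit governs.

34.7 mm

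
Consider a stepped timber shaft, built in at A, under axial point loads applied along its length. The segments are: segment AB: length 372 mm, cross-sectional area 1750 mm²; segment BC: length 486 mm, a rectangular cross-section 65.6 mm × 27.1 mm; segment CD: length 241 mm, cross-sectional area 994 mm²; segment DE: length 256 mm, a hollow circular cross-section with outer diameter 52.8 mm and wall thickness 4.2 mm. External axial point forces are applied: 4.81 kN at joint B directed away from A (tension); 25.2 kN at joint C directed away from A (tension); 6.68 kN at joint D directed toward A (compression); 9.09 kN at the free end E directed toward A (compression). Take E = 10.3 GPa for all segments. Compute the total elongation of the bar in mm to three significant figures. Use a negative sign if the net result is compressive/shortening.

-0.179 mm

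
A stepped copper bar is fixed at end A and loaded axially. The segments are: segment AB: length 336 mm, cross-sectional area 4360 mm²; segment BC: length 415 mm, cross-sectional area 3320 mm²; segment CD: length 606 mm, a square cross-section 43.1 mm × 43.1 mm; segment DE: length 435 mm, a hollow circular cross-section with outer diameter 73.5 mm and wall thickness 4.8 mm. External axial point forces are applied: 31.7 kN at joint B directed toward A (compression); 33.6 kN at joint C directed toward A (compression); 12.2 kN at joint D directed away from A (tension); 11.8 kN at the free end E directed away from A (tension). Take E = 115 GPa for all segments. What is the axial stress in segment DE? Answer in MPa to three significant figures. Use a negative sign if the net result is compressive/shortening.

11.4 MPa

Internal axial forces (sectioning from the free end, tension +): N_DE = 11.8 kN, N_CD = 24 kN, N_BC = -9.6 kN, N_AB = -41.3 kN.
A_DE = 1036 mm².
σ_DE = N_DE/A_DE = 11800/1036 = 11.39 MPa.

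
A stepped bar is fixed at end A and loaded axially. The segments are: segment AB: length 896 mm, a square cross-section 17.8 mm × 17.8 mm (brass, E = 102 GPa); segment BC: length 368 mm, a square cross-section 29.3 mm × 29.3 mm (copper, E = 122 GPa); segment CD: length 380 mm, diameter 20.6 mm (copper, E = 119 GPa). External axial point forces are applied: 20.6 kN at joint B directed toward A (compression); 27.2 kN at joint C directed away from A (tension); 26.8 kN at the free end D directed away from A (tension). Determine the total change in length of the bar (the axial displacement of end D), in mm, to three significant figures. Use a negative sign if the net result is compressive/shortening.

1.37 mm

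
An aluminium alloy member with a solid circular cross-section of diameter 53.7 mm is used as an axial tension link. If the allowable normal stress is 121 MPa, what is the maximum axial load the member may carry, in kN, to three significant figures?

A = 2265 mm².
P_max = σ_allow · A = 121 · 2265 = 274000 N = 274 kN.

274 kN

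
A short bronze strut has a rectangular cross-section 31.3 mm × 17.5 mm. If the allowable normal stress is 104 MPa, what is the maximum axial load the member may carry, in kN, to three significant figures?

57.0 kN

A = 547.8 mm².
P_max = σ_allow · A = 104 · 547.8 = 56970 N = 56.97 kN.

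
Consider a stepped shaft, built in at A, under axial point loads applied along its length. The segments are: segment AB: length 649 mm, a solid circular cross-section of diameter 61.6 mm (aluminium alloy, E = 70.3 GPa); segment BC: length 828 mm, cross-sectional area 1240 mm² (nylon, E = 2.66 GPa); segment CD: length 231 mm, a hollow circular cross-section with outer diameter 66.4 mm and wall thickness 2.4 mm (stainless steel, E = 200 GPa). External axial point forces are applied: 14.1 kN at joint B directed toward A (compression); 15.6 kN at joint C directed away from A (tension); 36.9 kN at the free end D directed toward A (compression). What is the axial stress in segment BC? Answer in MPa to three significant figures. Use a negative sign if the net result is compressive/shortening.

-17.2 MPa

Internal axial forces (sectioning from the free end, tension +): N_CD = -36.9 kN, N_BC = -21.3 kN, N_AB = -35.4 kN.
σ_BC = N_BC/A_BC = -21300/1240 = -17.18 MPa.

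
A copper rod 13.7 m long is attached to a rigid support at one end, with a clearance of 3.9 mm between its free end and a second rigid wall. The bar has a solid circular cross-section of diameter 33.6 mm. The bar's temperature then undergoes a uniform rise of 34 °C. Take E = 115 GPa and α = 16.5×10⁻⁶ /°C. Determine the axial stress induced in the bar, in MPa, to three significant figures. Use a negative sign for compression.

Free thermal expansion αLΔT = 16.5e-6 · 13700 · 34 = 7.686 mm.
The walls engage after the gap closes; constrained expansion = 7.686 − 3.9 = 3.786 mm.
The walls impose strain ε = −(3.786)/13700 = -2.7633e-04; σ = Eε = 115000 · -2.7633e-04 = -31.78 MPa.

-31.8 MPa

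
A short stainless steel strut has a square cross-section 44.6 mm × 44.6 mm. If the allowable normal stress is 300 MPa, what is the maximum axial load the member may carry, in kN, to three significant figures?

597 kN

A = 1989 mm².
P_max = σ_allow · A = 300 · 1989 = 596700 N = 596.7 kN.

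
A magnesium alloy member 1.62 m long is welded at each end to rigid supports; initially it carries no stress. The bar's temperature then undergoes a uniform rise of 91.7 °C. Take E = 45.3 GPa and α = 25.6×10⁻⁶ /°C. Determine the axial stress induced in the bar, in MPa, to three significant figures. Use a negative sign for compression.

Free thermal expansion αLΔT = 25.6e-6 · 1620 · 91.7 = 3.803 mm.
The walls impose strain ε = −(3.803)/1620 = -2.3475e-03; σ = Eε = 45300 · -2.3475e-03 = -106.3 MPa.

-106 MPa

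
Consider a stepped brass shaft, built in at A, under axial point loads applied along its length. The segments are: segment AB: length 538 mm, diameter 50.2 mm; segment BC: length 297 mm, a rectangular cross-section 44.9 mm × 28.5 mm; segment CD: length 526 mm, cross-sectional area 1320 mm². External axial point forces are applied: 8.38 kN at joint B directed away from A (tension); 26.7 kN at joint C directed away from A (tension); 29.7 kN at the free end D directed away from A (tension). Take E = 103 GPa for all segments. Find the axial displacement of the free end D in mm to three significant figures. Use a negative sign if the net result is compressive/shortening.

Internal axial forces (sectioning from the free end, tension +): N_CD = 29.7 kN, N_BC = 56.4 kN, N_AB = 64.78 kN.
A_AB = 1979 mm².
A_BC = 1280 mm².
δ_AB = 64780·538/(1979·103000) = 0.171 mm
δ_BC = 56400·297/(1280·103000) = 0.1271 mm
δ_CD = 29700·526/(1320·103000) = 0.1149 mm
δ = Σδ_i = 0.4129 mm.

0.413 mm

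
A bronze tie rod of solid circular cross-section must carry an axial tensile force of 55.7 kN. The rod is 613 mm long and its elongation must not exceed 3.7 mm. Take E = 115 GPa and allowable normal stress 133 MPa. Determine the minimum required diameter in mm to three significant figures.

23.1 mm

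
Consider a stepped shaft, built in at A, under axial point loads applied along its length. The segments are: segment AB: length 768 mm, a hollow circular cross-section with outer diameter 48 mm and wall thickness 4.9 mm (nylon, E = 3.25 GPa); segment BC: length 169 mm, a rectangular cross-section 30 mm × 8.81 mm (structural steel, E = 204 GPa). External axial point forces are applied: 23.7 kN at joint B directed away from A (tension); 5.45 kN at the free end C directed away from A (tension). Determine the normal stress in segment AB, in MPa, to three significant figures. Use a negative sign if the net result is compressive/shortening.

43.9 MPa

Internal axial forces (sectioning from the free end, tension +): N_BC = 5.45 kN, N_AB = 29.15 kN.
A_AB = 663.5 mm².
σ_AB = N_AB/A_AB = 29150/663.5 = 43.94 MPa.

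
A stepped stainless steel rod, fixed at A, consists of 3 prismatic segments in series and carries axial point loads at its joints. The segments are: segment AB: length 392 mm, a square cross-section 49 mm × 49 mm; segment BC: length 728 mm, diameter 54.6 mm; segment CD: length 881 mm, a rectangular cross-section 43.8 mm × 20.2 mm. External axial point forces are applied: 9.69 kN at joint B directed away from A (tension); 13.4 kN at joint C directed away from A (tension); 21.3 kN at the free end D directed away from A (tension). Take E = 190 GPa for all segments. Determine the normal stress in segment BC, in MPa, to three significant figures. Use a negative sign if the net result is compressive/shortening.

14.8 MPa

Internal axial forces (sectioning from the free end, tension +): N_CD = 21.3 kN, N_BC = 34.7 kN, N_AB = 44.39 kN.
A_BC = 2341 mm².
σ_BC = N_BC/A_BC = 34700/2341 = 14.82 MPa.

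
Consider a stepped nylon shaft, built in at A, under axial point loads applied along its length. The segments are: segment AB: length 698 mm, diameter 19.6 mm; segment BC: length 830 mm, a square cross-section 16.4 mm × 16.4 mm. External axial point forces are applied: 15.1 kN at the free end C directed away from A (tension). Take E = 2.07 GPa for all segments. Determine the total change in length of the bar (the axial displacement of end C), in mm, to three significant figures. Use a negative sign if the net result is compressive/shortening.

39.4 mm

Internal axial forces (sectioning from the free end, tension +): N_BC = 15.1 kN, N_AB = 15.1 kN.
A_AB = 301.7 mm².
A_BC = 269 mm².
δ_AB = 15100·698/(301.7·2070) = 16.88 mm
δ_BC = 15100·830/(269·2070) = 22.51 mm
δ = Σδ_i = 39.39 mm.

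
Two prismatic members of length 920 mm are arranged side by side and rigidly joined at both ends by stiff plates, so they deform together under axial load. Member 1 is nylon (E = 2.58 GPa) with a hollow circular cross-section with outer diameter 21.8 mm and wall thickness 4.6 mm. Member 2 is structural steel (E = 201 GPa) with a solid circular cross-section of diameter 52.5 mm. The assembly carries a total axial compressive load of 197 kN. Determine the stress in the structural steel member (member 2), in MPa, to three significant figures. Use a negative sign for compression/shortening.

-90.9 MPa

A_1 = 248.6 mm².
A_2 = 2165 mm².
Equal strain + equilibrium ⇒ each member carries load in proportion to AE: A₁E₁ = 641300 N, A₂E₂ = 435100000 N, ΣAE = 435800000 N.
σ₂ = P·E₂/ΣAE = -197000·201000/435800000 = -90.87 MPa.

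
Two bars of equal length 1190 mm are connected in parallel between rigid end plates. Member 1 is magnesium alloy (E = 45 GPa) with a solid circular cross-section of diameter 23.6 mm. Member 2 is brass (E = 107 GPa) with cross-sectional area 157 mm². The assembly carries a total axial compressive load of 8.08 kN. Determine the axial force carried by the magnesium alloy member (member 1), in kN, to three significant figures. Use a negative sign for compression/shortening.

A_1 = 437.4 mm².
Equal strain + equilibrium ⇒ each member carries load in proportion to AE: A₁E₁ = 19680000 N, A₂E₂ = 16800000 N, ΣAE = 36480000 N.
F₁ = P·A₁E₁/ΣAE = -8080·19680000/36480000 = -4360 N.

-4.36 kN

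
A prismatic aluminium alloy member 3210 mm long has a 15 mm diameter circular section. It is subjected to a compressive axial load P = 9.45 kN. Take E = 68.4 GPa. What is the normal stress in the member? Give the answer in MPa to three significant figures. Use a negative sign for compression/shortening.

A = 176.7 mm².
σ = N/A = -9450/176.7 = -53.48 MPa.

-53.5 MPa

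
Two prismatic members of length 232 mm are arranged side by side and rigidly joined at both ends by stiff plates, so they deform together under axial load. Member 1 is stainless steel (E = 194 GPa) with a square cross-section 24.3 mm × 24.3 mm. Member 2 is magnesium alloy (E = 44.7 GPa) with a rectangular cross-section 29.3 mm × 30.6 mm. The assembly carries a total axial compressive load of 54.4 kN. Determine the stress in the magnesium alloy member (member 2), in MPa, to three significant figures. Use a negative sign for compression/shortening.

-15.7 MPa

A_1 = 590.5 mm².
A_2 = 896.6 mm².
Equal strain + equilibrium ⇒ each member carries load in proportion to AE: A₁E₁ = 114600000 N, A₂E₂ = 40080000 N, ΣAE = 154600000 N.
σ₂ = P·E₂/ΣAE = -54400·44700/154600000 = -15.73 MPa.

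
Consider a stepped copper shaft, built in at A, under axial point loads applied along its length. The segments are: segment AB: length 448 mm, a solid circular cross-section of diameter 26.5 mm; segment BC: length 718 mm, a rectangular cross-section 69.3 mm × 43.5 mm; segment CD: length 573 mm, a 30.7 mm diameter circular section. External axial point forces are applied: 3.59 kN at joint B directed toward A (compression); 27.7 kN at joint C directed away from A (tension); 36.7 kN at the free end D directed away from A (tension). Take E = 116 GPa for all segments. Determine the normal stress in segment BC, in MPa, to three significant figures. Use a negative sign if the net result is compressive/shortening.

21.4 MPa

Internal axial forces (sectioning from the free end, tension +): N_CD = 36.7 kN, N_BC = 64.4 kN, N_AB = 60.81 kN.
A_BC = 3015 mm².
σ_BC = N_BC/A_BC = 64400/3015 = 21.36 MPa.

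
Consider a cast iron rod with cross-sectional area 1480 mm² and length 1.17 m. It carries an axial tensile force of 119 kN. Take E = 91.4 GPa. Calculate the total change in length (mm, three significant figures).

1.03 mm

δ_mech = NL/(AE) = 119000·1170/(1480·91400) = 1.029 mm.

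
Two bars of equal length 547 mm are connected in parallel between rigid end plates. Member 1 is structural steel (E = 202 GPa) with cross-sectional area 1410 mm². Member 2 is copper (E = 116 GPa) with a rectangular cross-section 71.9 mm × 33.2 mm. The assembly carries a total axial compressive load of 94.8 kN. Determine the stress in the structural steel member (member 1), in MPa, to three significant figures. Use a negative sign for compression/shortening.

A_2 = 2387 mm².
Equal strain + equilibrium ⇒ each member carries load in proportion to AE: A₁E₁ = 284800000 N, A₂E₂ = 276900000 N, ΣAE = 561700000 N.
σ₁ = P·E₁/ΣAE = -94800·202000/561700000 = -34.09 MPa.

-34.1 MPa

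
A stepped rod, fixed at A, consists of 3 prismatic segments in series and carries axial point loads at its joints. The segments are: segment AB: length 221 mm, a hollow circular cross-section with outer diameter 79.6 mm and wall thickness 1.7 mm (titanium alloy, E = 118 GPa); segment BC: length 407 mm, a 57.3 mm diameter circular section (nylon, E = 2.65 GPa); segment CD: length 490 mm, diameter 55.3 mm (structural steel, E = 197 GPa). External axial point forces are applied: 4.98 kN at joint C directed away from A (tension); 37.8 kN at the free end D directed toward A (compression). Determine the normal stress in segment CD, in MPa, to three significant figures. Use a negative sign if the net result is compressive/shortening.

Internal axial forces (sectioning from the free end, tension +): N_CD = -37.8 kN, N_BC = -32.82 kN, N_AB = -32.82 kN.
A_CD = 2402 mm².
σ_CD = N_CD/A_CD = -37800/2402 = -15.74 MPa.

-15.7 MPa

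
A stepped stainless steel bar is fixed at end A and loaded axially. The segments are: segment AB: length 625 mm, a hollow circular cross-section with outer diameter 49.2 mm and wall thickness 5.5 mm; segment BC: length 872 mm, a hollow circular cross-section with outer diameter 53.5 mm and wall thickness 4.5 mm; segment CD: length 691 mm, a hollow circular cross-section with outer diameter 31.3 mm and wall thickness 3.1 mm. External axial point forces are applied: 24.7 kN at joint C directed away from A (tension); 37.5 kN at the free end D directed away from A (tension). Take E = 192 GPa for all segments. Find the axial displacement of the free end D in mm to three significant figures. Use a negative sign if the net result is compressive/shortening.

1.17 mm

Internal axial forces (sectioning from the free end, tension +): N_CD = 37.5 kN, N_BC = 62.2 kN, N_AB = 62.2 kN.
A_AB = 755.1 mm².
A_BC = 692.7 mm².
A_CD = 274.6 mm².
δ_AB = 62200·625/(755.1·192000) = 0.2681 mm
δ_BC = 62200·872/(692.7·192000) = 0.4078 mm
δ_CD = 37500·691/(274.6·192000) = 0.4914 mm
δ = Σδ_i = 1.167 mm.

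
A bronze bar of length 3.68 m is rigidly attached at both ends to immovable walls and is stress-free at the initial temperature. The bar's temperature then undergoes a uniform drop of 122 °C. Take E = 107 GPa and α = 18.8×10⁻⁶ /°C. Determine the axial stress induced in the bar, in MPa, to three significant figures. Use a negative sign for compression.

245 MPa

Free thermal expansion αLΔT = 18.8e-6 · 3680 · -122 = -8.44 mm.
The walls impose strain ε = −(-8.44)/3680 = 2.2936e-03; σ = Eε = 107000 · 2.2936e-03 = 245.4 MPa.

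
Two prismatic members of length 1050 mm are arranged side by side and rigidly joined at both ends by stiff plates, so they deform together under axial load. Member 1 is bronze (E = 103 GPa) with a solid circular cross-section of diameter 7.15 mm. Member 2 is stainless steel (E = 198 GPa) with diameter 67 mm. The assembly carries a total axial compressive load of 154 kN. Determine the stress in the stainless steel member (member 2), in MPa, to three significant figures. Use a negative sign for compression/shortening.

A_1 = 40.15 mm².
A_2 = 3526 mm².
Equal strain + equilibrium ⇒ each member carries load in proportion to AE: A₁E₁ = 4136000 N, A₂E₂ = 698100000 N, ΣAE = 702200000 N.
σ₂ = P·E₂/ΣAE = -154000·198000/702200000 = -43.42 MPa.

-43.4 MPa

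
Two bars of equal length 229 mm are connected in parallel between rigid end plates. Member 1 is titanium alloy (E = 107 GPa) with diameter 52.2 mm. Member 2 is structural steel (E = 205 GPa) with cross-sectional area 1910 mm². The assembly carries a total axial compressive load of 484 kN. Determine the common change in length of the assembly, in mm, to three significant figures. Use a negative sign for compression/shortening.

-0.179 mm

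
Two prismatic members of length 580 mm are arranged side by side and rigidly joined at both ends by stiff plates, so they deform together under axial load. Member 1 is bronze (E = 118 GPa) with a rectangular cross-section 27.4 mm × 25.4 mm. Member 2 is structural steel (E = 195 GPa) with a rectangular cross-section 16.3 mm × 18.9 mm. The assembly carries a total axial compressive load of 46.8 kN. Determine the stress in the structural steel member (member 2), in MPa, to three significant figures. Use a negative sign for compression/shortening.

-64.2 MPa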